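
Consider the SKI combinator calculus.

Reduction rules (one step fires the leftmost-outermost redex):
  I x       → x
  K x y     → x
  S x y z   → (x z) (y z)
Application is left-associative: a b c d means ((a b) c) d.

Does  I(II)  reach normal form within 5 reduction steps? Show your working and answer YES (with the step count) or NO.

  start: I(II)
  →1  II
  →2  I

Answer: YES — reaches normal form I in 2 ≤ 5 steps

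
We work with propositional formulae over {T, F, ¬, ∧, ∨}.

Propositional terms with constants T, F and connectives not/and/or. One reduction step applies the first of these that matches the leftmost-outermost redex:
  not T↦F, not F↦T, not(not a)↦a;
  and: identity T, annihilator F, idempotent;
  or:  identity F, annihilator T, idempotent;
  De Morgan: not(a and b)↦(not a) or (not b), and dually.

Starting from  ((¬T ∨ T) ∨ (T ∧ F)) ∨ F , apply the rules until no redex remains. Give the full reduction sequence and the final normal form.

  start: ((¬T ∨ T) ∨ (T ∧ F)) ∨ F
  →1  (¬T ∨ T) ∨ (T ∧ F)
  →2  T ∨ (T ∧ F)
  →3  T

Answer: normal form = T  (in 3 steps)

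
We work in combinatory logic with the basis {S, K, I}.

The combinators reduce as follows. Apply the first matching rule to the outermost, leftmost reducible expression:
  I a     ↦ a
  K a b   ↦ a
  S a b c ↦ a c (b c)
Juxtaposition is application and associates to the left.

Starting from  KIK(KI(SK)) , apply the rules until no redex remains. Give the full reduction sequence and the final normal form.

Answer: normal form = I  (in 3 steps)

Derivation:
  start: KIK(KI(SK))
  →1  I(KI(SK))
  →2  KI(SK)
  →3  I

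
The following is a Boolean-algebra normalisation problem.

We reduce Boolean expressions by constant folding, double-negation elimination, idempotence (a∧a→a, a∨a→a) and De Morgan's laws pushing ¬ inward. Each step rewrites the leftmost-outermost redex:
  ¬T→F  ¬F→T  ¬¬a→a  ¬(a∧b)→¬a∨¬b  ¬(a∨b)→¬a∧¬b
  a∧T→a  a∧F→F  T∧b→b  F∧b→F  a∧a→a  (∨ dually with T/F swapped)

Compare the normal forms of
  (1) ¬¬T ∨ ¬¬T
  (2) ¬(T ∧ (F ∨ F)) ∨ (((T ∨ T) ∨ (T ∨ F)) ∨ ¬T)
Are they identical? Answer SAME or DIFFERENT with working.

Term A:
  start: ¬¬T ∨ ¬¬T
  →1  ¬¬T
  →2  T

Term B:
  start: ¬(T ∧ (F ∨ F)) ∨ (((T ∨ T) ∨ (T ∨ F)) ∨ ¬T)
  →1  (¬T ∨ ¬(F ∨ F)) ∨ (((T ∨ T) ∨ (T ∨ F)) ∨ ¬T)
  →2  (F ∨ ¬(F ∨ F)) ∨ (((T ∨ T) ∨ (T ∨ F)) ∨ ¬T)
  →3  ¬(F ∨ F) ∨ (((T ∨ T) ∨ (T ∨ F)) ∨ ¬T)
  →4  (¬F ∧ ¬F) ∨ (((T ∨ T) ∨ (T ∨ F)) ∨ ¬T)
  →5  ¬F ∨ (((T ∨ T) ∨ (T ∨ F)) ∨ ¬T)
  →6  T ∨ (((T ∨ T) ∨ (T ∨ F)) ∨ ¬T)
  →7  T

Answer: SAME — A ⇓ T, B ⇓ T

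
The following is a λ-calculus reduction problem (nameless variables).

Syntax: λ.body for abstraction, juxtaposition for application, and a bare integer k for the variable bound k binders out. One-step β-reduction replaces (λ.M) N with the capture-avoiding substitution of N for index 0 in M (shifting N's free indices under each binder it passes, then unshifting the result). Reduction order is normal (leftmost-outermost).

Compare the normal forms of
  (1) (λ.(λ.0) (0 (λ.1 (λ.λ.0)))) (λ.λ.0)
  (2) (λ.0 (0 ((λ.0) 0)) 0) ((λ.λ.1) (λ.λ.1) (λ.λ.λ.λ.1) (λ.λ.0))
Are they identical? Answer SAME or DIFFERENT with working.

Term A:
  start: (λ.(λ.0) (0 (λ.1 (λ.λ.0)))) (λ.λ.0)
  step 1: (λ.0) ((λ.λ.0) (λ.(λ.λ.0) (λ.λ.0)))
  step 2: (λ.λ.0) (λ.(λ.λ.0) (λ.λ.0))
  step 3: λ.0

Term B:
  start: (λ.0 (0 ((λ.0) 0)) 0) ((λ.λ.1) (λ.λ.1) (λ.λ.λ.λ.1) (λ.λ.0))
  step 1: (λ.λ.1) (λ.λ.1) (λ.λ.λ.λ.1) (λ.λ.0) ((λ.λ.1) (λ.λ.1) (λ.λ.λ.λ.1) (λ.λ.0) ((λ.0) ((λ.λ.1) (λ.λ.1) (λ.λ.λ.λ.1) (λ.λ.0)))) ((λ.λ.1) (λ.λ.1) (λ.λ.λ.λ.1) (λ.λ.0))
  step 2: (λ.λ.λ.1) (λ.λ.λ.λ.1) (λ.λ.0) ((λ.λ.1) (λ.λ.1) (λ.λ.λ.λ.1) (λ.λ.0) ((λ.0) ((λ.λ.1) (λ.λ.1) (λ.λ.λ.λ.1) (λ.λ.0)))) ((λ.λ.1) (λ.λ.1) (λ.λ.λ.λ.1) (λ.λ.0))
  step 3: (λ.λ.1) (λ.λ.0) ((λ.λ.1) (λ.λ.1) (λ.λ.λ.λ.1) (λ.λ.0) ((λ.0) ((λ.λ.1) (λ.λ.1) (λ.λ.λ.λ.1) (λ.λ.0)))) ((λ.λ.1) (λ.λ.1) (λ.λ.λ.λ.1) (λ.λ.0))
  step 4: (λ.λ.λ.0) ((λ.λ.1) (λ.λ.1) (λ.λ.λ.λ.1) (λ.λ.0) ((λ.0) ((λ.λ.1) (λ.λ.1) (λ.λ.λ.λ.1) (λ.λ.0)))) ((λ.λ.1) (λ.λ.1) (λ.λ.λ.λ.1) (λ.λ.0))
  step 5: (λ.λ.0) ((λ.λ.1) (λ.λ.1) (λ.λ.λ.λ.1) (λ.λ.0))
  step 6: λ.0

Answer: SAME — A ⇓ λ.0, B ⇓ λ.0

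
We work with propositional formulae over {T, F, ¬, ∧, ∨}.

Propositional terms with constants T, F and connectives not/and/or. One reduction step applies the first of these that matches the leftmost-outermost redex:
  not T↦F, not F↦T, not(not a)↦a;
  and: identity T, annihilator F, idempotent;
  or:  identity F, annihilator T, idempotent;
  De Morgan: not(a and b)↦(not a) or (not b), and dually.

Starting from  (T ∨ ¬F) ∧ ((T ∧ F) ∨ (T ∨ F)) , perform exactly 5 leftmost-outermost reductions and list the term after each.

Answer: after 5 steps: T

Working:
  start: (T ∨ ¬F) ∧ ((T ∧ F) ∨ (T ∨ F))
  step 1: T ∧ ((T ∧ F) ∨ (T ∨ F))
  step 2: (T ∧ F) ∨ (T ∨ F)
  step 3: F ∨ (T ∨ F)
  step 4: T ∨ F
  step 5: T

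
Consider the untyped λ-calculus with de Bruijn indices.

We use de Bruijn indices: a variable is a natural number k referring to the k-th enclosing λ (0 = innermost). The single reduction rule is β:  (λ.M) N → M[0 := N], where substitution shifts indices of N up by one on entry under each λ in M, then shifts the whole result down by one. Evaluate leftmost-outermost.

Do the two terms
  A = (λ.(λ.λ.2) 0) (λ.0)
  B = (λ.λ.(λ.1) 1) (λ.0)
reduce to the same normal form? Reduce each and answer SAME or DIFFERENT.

Answer: DIFFERENT — A ⇓ λ.λ.0, B ⇓ λ.0

Derivation:
Term A:
  start: (λ.(λ.λ.2) 0) (λ.0)
  →1  (λ.λ.λ.0) (λ.0)
  →2  λ.λ.0

Term B:
  start: (λ.λ.(λ.1) 1) (λ.0)
  →1  λ.(λ.1) (λ.0)
  →2  λ.0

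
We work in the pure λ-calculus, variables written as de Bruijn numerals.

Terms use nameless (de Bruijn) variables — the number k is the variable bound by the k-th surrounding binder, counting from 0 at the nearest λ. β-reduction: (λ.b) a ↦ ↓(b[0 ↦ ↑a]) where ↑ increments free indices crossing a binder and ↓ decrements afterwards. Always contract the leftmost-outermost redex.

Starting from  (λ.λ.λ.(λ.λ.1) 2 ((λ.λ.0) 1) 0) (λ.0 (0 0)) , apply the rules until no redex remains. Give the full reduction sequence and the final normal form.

  start: (λ.λ.λ.(λ.λ.1) 2 ((λ.λ.0) 1) 0) (λ.0 (0 0))
  [1] λ.λ.(λ.λ.1) (λ.0 (0 0)) ((λ.λ.0) 1) 0
  [2] λ.λ.(λ.λ.0 (0 0)) ((λ.λ.0) 1) 0
  [3] λ.λ.(λ.0 (0 0)) 0
  [4] λ.λ.0 (0 0)

Answer: normal form = λ.λ.0 (0 0)  (in 4 steps)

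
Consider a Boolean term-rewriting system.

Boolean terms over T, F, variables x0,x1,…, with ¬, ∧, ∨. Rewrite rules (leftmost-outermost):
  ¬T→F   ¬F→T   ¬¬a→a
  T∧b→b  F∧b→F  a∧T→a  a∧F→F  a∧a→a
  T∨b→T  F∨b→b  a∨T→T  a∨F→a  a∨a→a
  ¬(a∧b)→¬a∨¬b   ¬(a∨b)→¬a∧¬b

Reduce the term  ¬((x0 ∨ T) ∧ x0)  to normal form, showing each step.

  start: ¬((x0 ∨ T) ∧ x0)
  [1] ¬(x0 ∨ T) ∨ ¬x0
  [2] (¬x0 ∧ ¬T) ∨ ¬x0
  [3] (¬x0 ∧ F) ∨ ¬x0
  [4] F ∨ ¬x0
  [5] ¬x0

Answer: normal form = ¬x0  (in 5 steps)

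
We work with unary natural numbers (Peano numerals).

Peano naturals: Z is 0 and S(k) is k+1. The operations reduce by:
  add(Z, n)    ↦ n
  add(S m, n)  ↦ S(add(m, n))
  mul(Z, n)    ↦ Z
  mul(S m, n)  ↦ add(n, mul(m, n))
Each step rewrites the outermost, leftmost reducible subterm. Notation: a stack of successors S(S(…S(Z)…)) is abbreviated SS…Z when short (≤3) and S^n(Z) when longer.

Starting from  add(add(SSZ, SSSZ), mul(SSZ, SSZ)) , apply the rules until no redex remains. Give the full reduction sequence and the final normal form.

Answer: normal form = S^9(Z)  (in 18 steps)

Working:
  start: add(add(SSZ, SSSZ), mul(SSZ, SSZ))
  step 1: add(S(add(SZ, SSSZ)), mul(SSZ, SSZ))
  step 2: S(add(add(SZ, SSSZ), mul(SSZ, SSZ)))
  step 3: S(add(S(add(Z, SSSZ)), mul(SSZ, SSZ)))
  step 4: S(S(add(add(Z, SSSZ), mul(SSZ, SSZ))))
  step 5: S(S(add(SSSZ, mul(SSZ, SSZ))))
  step 6: S(S(S(add(SSZ, mul(SSZ, SSZ)))))
  step 7: S(S(S(S(add(SZ, mul(SSZ, SSZ))))))
  step 8: S(S(S(S(S(add(Z, mul(SSZ, SSZ)))))))
  step 9: S(S(S(S(S(mul(SSZ, SSZ))))))
  step 10: S(S(S(S(S(add(SSZ, mul(SZ, SSZ)))))))
  step 11: S(S(S(S(S(S(add(SZ, mul(SZ, SSZ))))))))
  step 12: S(S(S(S(S(S(S(add(Z, mul(SZ, SSZ)))))))))
  step 13: S(S(S(S(S(S(S(mul(SZ, SSZ))))))))
  step 14: S(S(S(S(S(S(S(add(SSZ, mul(Z, SSZ)))))))))
  step 15: S(S(S(S(S(S(S(S(add(SZ, mul(Z, SSZ))))))))))
  step 16: S(S(S(S(S(S(S(S(S(add(Z, mul(Z, SSZ)))))))))))
  step 17: S(S(S(S(S(S(S(S(S(mul(Z, SSZ))))))))))
  step 18: S^9(Z)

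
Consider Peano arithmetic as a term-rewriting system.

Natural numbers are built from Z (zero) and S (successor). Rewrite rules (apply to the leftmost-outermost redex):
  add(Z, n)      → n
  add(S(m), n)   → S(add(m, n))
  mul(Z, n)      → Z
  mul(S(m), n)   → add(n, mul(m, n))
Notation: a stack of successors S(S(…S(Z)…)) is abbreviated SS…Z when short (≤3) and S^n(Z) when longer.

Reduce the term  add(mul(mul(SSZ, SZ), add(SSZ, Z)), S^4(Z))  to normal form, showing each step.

Answer: normal form = S^8(Z)  (in 27 steps)

Derivation:
  start: add(mul(mul(SSZ, SZ), add(SSZ, Z)), S^4(Z))
  step 1: add(mul(add(SZ, mul(SZ, SZ)), add(SSZ, Z)), S^4(Z))
  step 2: add(mul(S(add(Z, mul(SZ, SZ))), add(SSZ, Z)), S^4(Z))
  step 3: add(add(add(SSZ, Z), mul(add(Z, mul(SZ, SZ)), add(SSZ, Z))), S^4(Z))
  step 4: add(add(S(add(SZ, Z)), mul(add(Z, mul(SZ, SZ)), add(SSZ, Z))), S^4(Z))
  step 5: add(S(add(add(SZ, Z), mul(add(Z, mul(SZ, SZ)), add(SSZ, Z)))), S^4(Z))
  step 6: S(add(add(add(SZ, Z), mul(add(Z, mul(SZ, SZ)), add(SSZ, Z))), S^4(Z)))
  step 7: S(add(add(S(add(Z, Z)), mul(add(Z, mul(SZ, SZ)), add(SSZ, Z))), S^4(Z)))
  step 8: S(add(S(add(add(Z, Z), mul(add(Z, mul(SZ, SZ)), add(SSZ, Z)))), S^4(Z)))
  step 9: S(S(add(add(add(Z, Z), mul(add(Z, mul(SZ, SZ)), add(SSZ, Z))), S^4(Z))))
  step 10: S(S(add(add(Z, mul(add(Z, mul(SZ, SZ)), add(SSZ, Z))), S^4(Z))))
  step 11: S(S(add(mul(add(Z, mul(SZ, SZ)), add(SSZ, Z)), S^4(Z))))
  step 12: S(S(add(mul(mul(SZ, SZ), add(SSZ, Z)), S^4(Z))))
  step 13: S(S(add(mul(add(SZ, mul(Z, SZ)), add(SSZ, Z)), S^4(Z))))
  step 14: S(S(add(mul(S(add(Z, mul(Z, SZ))), add(SSZ, Z)), S^4(Z))))
  step 15: S(S(add(add(add(SSZ, Z), mul(add(Z, mul(Z, SZ)), add(SSZ, Z))), S^4(Z))))
  step 16: S(S(add(add(S(add(SZ, Z)), mul(add(Z, mul(Z, SZ)), add(SSZ, Z))), S^4(Z))))
  step 17: S(S(add(S(add(add(SZ, Z), mul(add(Z, mul(Z, SZ)), add(SSZ, Z)))), S^4(Z))))
  step 18: S(S(S(add(add(add(SZ, Z), mul(add(Z, mul(Z, SZ)), add(SSZ, Z))), S^4(Z)))))
  step 19: S(S(S(add(add(S(add(Z, Z)), mul(add(Z, mul(Z, SZ)), add(SSZ, Z))), S^4(Z)))))
  step 20: S(S(S(add(S(add(add(Z, Z), mul(add(Z, mul(Z, SZ)), add(SSZ, Z)))), S^4(Z)))))
  step 21: S(S(S(S(add(add(add(Z, Z), mul(add(Z, mul(Z, SZ)), add(SSZ, Z))), S^4(Z))))))
  step 22: S(S(S(S(add(add(Z, mul(add(Z, mul(Z, SZ)), add(SSZ, Z))), S^4(Z))))))
  step 23: S(S(S(S(add(mul(add(Z, mul(Z, SZ)), add(SSZ, Z)), S^4(Z))))))
  step 24: S(S(S(S(add(mul(mul(Z, SZ), add(SSZ, Z)), S^4(Z))))))
  step 25: S(S(S(S(add(mul(Z, add(SSZ, Z)), S^4(Z))))))
  step 26: S(S(S(S(add(Z, S^4(Z))))))
  step 27: S^8(Z)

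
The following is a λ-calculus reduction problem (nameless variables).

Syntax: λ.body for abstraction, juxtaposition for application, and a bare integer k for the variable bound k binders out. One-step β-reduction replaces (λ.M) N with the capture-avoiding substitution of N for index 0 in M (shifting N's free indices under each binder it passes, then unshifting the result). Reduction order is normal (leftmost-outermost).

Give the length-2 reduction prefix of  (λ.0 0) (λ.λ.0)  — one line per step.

Answer: after 2 steps: λ.0

Reduction:
  start: (λ.0 0) (λ.λ.0)
  →1  (λ.λ.0) (λ.λ.0)
  →2  λ.0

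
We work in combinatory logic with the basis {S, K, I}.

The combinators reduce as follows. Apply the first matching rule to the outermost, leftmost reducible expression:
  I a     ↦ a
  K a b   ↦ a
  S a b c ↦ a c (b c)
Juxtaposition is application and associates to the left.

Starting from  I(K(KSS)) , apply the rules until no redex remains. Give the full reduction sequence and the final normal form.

Answer: normal form = KS  (in 2 steps)

Reduction:
  start: I(K(KSS))
  step 1: K(KSS)
  step 2: KS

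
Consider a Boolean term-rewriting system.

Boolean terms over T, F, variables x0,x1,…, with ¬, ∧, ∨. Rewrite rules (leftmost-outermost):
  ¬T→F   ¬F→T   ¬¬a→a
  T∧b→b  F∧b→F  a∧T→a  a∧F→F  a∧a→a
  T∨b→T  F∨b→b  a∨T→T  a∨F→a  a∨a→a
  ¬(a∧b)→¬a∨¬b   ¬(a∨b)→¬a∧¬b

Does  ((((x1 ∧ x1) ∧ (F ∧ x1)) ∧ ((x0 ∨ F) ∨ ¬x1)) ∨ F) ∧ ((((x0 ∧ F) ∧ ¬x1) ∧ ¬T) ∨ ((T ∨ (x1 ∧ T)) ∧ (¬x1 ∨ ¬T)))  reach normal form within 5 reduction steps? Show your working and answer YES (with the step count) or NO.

Answer: NO — after 5 steps the term is F ∧ ((((x0 ∧ F) ∧ ¬x1) ∧ ¬T) ∨ ((T ∨ (x1 ∧ T)) ∧ (¬x1 ∨ ¬T))), not yet normal

Reduction:
  start: ((((x1 ∧ x1) ∧ (F ∧ x1)) ∧ ((x0 ∨ F) ∨ ¬x1)) ∨ F) ∧ ((((x0 ∧ F) ∧ ¬x1) ∧ ¬T) ∨ ((T ∨ (x1 ∧ T)) ∧ (¬x1 ∨ ¬T)))
  →1  (((x1 ∧ x1) ∧ (F ∧ x1)) ∧ ((x0 ∨ F) ∨ ¬x1)) ∧ ((((x0 ∧ F) ∧ ¬x1) ∧ ¬T) ∨ ((T ∨ (x1 ∧ T)) ∧ (¬x1 ∨ ¬T)))
  →2  ((x1 ∧ (F ∧ x1)) ∧ ((x0 ∨ F) ∨ ¬x1)) ∧ ((((x0 ∧ F) ∧ ¬x1) ∧ ¬T) ∨ ((T ∨ (x1 ∧ T)) ∧ (¬x1 ∨ ¬T)))
  →3  ((x1 ∧ F) ∧ ((x0 ∨ F) ∨ ¬x1)) ∧ ((((x0 ∧ F) ∧ ¬x1) ∧ ¬T) ∨ ((T ∨ (x1 ∧ T)) ∧ (¬x1 ∨ ¬T)))
  →4  (F ∧ ((x0 ∨ F) ∨ ¬x1)) ∧ ((((x0 ∧ F) ∧ ¬x1) ∧ ¬T) ∨ ((T ∨ (x1 ∧ T)) ∧ (¬x1 ∨ ¬T)))
  →5  F ∧ ((((x0 ∧ F) ∧ ¬x1) ∧ ¬T) ∨ ((T ∨ (x1 ∧ T)) ∧ (¬x1 ∨ ¬T)))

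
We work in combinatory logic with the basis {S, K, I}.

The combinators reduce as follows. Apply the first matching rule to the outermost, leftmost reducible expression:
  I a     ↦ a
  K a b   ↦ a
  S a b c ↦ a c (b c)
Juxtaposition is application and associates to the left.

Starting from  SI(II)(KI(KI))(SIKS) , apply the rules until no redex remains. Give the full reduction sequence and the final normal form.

Answer: normal form = S(KS)  (in 10 steps)

Derivation:
  start: SI(II)(KI(KI))(SIKS)
  step 1: I(KI(KI))(II(KI(KI)))(SIKS)
  step 2: KI(KI)(II(KI(KI)))(SIKS)
  step 3: I(II(KI(KI)))(SIKS)
  step 4: II(KI(KI))(SIKS)
  step 5: I(KI(KI))(SIKS)
  step 6: KI(KI)(SIKS)
  step 7: I(SIKS)
  step 8: SIKS
  step 9: IS(KS)
  step 10: S(KS)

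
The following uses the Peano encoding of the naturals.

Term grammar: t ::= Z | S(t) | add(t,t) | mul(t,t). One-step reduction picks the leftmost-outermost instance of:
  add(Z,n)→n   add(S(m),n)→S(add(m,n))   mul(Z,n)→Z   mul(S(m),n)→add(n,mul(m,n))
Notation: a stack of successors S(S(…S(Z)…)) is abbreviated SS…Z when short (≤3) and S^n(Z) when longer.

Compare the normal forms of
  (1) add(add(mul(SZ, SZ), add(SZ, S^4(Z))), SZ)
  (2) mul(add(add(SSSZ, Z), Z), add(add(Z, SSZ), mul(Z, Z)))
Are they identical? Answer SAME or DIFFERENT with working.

Answer: DIFFERENT — A ⇓ S^7(Z), B ⇓ S^6(Z)

Derivation:
Term A:
  start: add(add(mul(SZ, SZ), add(SZ, S^4(Z))), SZ)
  →1  add(add(add(SZ, mul(Z, SZ)), add(SZ, S^4(Z))), SZ)
  →2  add(add(S(add(Z, mul(Z, SZ))), add(SZ, S^4(Z))), SZ)
  →3  add(S(add(add(Z, mul(Z, SZ)), add(SZ, S^4(Z)))), SZ)
  →4  S(add(add(add(Z, mul(Z, SZ)), add(SZ, S^4(Z))), SZ))
  →5  S(add(add(mul(Z, SZ), add(SZ, S^4(Z))), SZ))
  →6  S(add(add(Z, add(SZ, S^4(Z))), SZ))
  →7  S(add(add(SZ, S^4(Z)), SZ))
  →8  S(add(S(add(Z, S^4(Z))), SZ))
  →9  S(S(add(add(Z, S^4(Z)), SZ)))
  →10  S(S(add(S^4(Z), SZ)))
  →11  S(S(S(add(SSSZ, SZ))))
  →12  S(S(S(S(add(SSZ, SZ)))))
  →13  S(S(S(S(S(add(SZ, SZ))))))
  →14  S(S(S(S(S(S(add(Z, SZ)))))))
  →15  S^7(Z)

Term B:
  start: mul(add(add(SSSZ, Z), Z), add(add(Z, SSZ), mul(Z, Z)))
  →1  mul(add(S(add(SSZ, Z)), Z), add(add(Z, SSZ), mul(Z, Z)))
  →2  mul(S(add(add(SSZ, Z), Z)), add(add(Z, SSZ), mul(Z, Z)))
  →3  add(add(add(Z, SSZ), mul(Z, Z)), mul(add(add(SSZ, Z), Z), add(add(Z, SSZ), mul(Z, Z))))
  →4  add(add(SSZ, mul(Z, Z)), mul(add(add(SSZ, Z), Z), add(add(Z, SSZ), mul(Z, Z))))
  →5  add(S(add(SZ, mul(Z, Z))), mul(add(add(SSZ, Z), Z), add(add(Z, SSZ), mul(Z, Z))))
  →6  S(add(add(SZ, mul(Z, Z)), mul(add(add(SSZ, Z), Z), add(add(Z, SSZ), mul(Z, Z)))))
  →7  S(add(S(add(Z, mul(Z, Z))), mul(add(add(SSZ, Z), Z), add(add(Z, SSZ), mul(Z, Z)))))
  →8  S(S(add(add(Z, mul(Z, Z)), mul(add(add(SSZ, Z), Z), add(add(Z, SSZ), mul(Z, Z))))))
  →9  S(S(add(mul(Z, Z), mul(add(add(SSZ, Z), Z), add(add(Z, SSZ), mul(Z, Z))))))
  →10  S(S(add(Z, mul(add(add(SSZ, Z), Z), add(add(Z, SSZ), mul(Z, Z))))))
  →11  S(S(mul(add(add(SSZ, Z), Z), add(add(Z, SSZ), mul(Z, Z)))))
  →12  S(S(mul(add(S(add(SZ, Z)), Z), add(add(Z, SSZ), mul(Z, Z)))))
  →13  S(S(mul(S(add(add(SZ, Z), Z)), add(add(Z, SSZ), mul(Z, Z)))))
  →14  S(S(add(add(add(Z, SSZ), mul(Z, Z)), mul(add(add(SZ, Z), Z), add(add(Z, SSZ), mul(Z, Z))))))
  →15  S(S(add(add(SSZ, mul(Z, Z)), mul(add(add(SZ, Z), Z), add(add(Z, SSZ), mul(Z, Z))))))
  →16  S(S(add(S(add(SZ, mul(Z, Z))), mul(add(add(SZ, Z), Z), add(add(Z, SSZ), mul(Z, Z))))))
  →17  S(S(S(add(add(SZ, mul(Z, Z)), mul(add(add(SZ, Z), Z), add(add(Z, SSZ), mul(Z, Z)))))))
  →18  S(S(S(add(S(add(Z, mul(Z, Z))), mul(add(add(SZ, Z), Z), add(add(Z, SSZ), mul(Z, Z)))))))
  →19  S(S(S(S(add(add(Z, mul(Z, Z)), mul(add(add(SZ, Z), Z), add(add(Z, SSZ), mul(Z, Z))))))))
  →20  S(S(S(S(add(mul(Z, Z), mul(add(add(SZ, Z), Z), add(add(Z, SSZ), mul(Z, Z))))))))
  →21  S(S(S(S(add(Z, mul(add(add(SZ, Z), Z), add(add(Z, SSZ), mul(Z, Z))))))))
  →22  S(S(S(S(mul(add(add(SZ, Z), Z), add(add(Z, SSZ), mul(Z, Z)))))))
  →23  S(S(S(S(mul(add(S(add(Z, Z)), Z), add(add(Z, SSZ), mul(Z, Z)))))))
  →24  S(S(S(S(mul(S(add(add(Z, Z), Z)), add(add(Z, SSZ), mul(Z, Z)))))))
  →25  S(S(S(S(add(add(add(Z, SSZ), mul(Z, Z)), mul(add(add(Z, Z), Z), add(add(Z, SSZ), mul(Z, Z))))))))
  →26  S(S(S(S(add(add(SSZ, mul(Z, Z)), mul(add(add(Z, Z), Z), add(add(Z, SSZ), mul(Z, Z))))))))
  →27  S(S(S(S(add(S(add(SZ, mul(Z, Z))), mul(add(add(Z, Z), Z), add(add(Z, SSZ), mul(Z, Z))))))))
  →28  S(S(S(S(S(add(add(SZ, mul(Z, Z)), mul(add(add(Z, Z), Z), add(add(Z, SSZ), mul(Z, Z)))))))))
  →29  S(S(S(S(S(add(S(add(Z, mul(Z, Z))), mul(add(add(Z, Z), Z), add(add(Z, SSZ), mul(Z, Z)))))))))
  →30  S(S(S(S(S(S(add(add(Z, mul(Z, Z)), mul(add(add(Z, Z), Z), add(add(Z, SSZ), mul(Z, Z))))))))))
  →31  S(S(S(S(S(S(add(mul(Z, Z), mul(add(add(Z, Z), Z), add(add(Z, SSZ), mul(Z, Z))))))))))
  →32  S(S(S(S(S(S(add(Z, mul(add(add(Z, Z), Z), add(add(Z, SSZ), mul(Z, Z))))))))))
  →33  S(S(S(S(S(S(mul(add(add(Z, Z), Z), add(add(Z, SSZ), mul(Z, Z)))))))))
  →34  S(S(S(S(S(S(mul(add(Z, Z), add(add(Z, SSZ), mul(Z, Z)))))))))
  →35  S(S(S(S(S(S(mul(Z, add(add(Z, SSZ), mul(Z, Z)))))))))
  →36  S^6(Z)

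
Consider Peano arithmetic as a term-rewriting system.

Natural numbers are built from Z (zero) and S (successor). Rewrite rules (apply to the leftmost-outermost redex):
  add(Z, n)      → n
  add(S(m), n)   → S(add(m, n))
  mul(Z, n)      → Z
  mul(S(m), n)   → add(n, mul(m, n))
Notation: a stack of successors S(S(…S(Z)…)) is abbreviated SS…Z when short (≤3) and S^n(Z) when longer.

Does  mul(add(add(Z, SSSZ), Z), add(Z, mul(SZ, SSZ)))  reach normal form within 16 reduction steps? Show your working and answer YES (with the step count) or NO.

  start: mul(add(add(Z, SSSZ), Z), add(Z, mul(SZ, SSZ)))
  →1  mul(add(SSSZ, Z), add(Z, mul(SZ, SSZ)))
  →2  mul(S(add(SSZ, Z)), add(Z, mul(SZ, SSZ)))
  →3  add(add(Z, mul(SZ, SSZ)), mul(add(SSZ, Z), add(Z, mul(SZ, SSZ))))
  →4  add(mul(SZ, SSZ), mul(add(SSZ, Z), add(Z, mul(SZ, SSZ))))
  →5  add(add(SSZ, mul(Z, SSZ)), mul(add(SSZ, Z), add(Z, mul(SZ, SSZ))))
  →6  add(S(add(SZ, mul(Z, SSZ))), mul(add(SSZ, Z), add(Z, mul(SZ, SSZ))))
  →7  S(add(add(SZ, mul(Z, SSZ)), mul(add(SSZ, Z), add(Z, mul(SZ, SSZ)))))
  →8  S(add(S(add(Z, mul(Z, SSZ))), mul(add(SSZ, Z), add(Z, mul(SZ, SSZ)))))
  →9  S(S(add(add(Z, mul(Z, SSZ)), mul(add(SSZ, Z), add(Z, mul(SZ, SSZ))))))
  →10  S(S(add(mul(Z, SSZ), mul(add(SSZ, Z), add(Z, mul(SZ, SSZ))))))
  →11  S(S(add(Z, mul(add(SSZ, Z), add(Z, mul(SZ, SSZ))))))
  →12  S(S(mul(add(SSZ, Z), add(Z, mul(SZ, SSZ)))))
  →13  S(S(mul(S(add(SZ, Z)), add(Z, mul(SZ, SSZ)))))
  →14  S(S(add(add(Z, mul(SZ, SSZ)), mul(add(SZ, Z), add(Z, mul(SZ, SSZ))))))
  →15  S(S(add(mul(SZ, SSZ), mul(add(SZ, Z), add(Z, mul(SZ, SSZ))))))
  →16  S(S(add(add(SSZ, mul(Z, SSZ)), mul(add(SZ, Z), add(Z, mul(SZ, SSZ))))))

Answer: NO — after 16 steps the term is S(S(add(add(SSZ, mul(Z, SSZ)), mul(add(SZ, Z), add(Z, mul(SZ, SSZ)))))), not yet normal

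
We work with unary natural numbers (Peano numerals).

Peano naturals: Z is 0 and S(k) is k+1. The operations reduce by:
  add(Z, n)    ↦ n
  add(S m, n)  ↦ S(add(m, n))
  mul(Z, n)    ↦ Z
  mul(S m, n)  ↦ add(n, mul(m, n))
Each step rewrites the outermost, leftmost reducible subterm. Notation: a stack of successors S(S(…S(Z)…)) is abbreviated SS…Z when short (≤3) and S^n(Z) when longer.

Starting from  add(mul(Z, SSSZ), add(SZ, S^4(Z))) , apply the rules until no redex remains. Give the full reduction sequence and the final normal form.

  start: add(mul(Z, SSSZ), add(SZ, S^4(Z)))
  [1] add(Z, add(SZ, S^4(Z)))
  [2] add(SZ, S^4(Z))
  [3] S(add(Z, S^4(Z)))
  [4] S^5(Z)

Answer: normal form = S^5(Z)  (in 4 steps)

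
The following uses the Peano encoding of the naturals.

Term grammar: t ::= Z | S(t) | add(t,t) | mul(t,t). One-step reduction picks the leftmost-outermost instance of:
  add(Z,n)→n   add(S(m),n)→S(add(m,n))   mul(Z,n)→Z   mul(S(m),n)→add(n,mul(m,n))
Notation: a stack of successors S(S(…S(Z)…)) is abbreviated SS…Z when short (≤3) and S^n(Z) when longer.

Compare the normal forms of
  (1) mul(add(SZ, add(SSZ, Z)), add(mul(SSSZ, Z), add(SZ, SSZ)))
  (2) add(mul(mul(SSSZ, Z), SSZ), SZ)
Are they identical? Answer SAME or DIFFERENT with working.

Answer: DIFFERENT — A ⇓ S^9(Z), B ⇓ SZ

Working:
Term A:
  start: mul(add(SZ, add(SSZ, Z)), add(mul(SSSZ, Z), add(SZ, SSZ)))
  step 1: mul(S(add(Z, add(SSZ, Z))), add(mul(SSSZ, Z), add(SZ, SSZ)))
  step 2: add(add(mul(SSSZ, Z), add(SZ, SSZ)), mul(add(Z, add(SSZ, Z)), add(mul(SSSZ, Z), add(SZ, SSZ))))
  step 3: add(add(add(Z, mul(SSZ, Z)), add(SZ, SSZ)), mul(add(Z, add(SSZ, Z)), add(mul(SSSZ, Z), add(SZ, SSZ))))
  step 4: add(add(mul(SSZ, Z), add(SZ, SSZ)), mul(add(Z, add(SSZ, Z)), add(mul(SSSZ, Z), add(SZ, SSZ))))
  step 5: add(add(add(Z, mul(SZ, Z)), add(SZ, SSZ)), mul(add(Z, add(SSZ, Z)), add(mul(SSSZ, Z), add(SZ, SSZ))))
  step 6: add(add(mul(SZ, Z), add(SZ, SSZ)), mul(add(Z, add(SSZ, Z)), add(mul(SSSZ, Z), add(SZ, SSZ))))
  step 7: add(add(add(Z, mul(Z, Z)), add(SZ, SSZ)), mul(add(Z, add(SSZ, Z)), add(mul(SSSZ, Z), add(SZ, SSZ))))
  step 8: add(add(mul(Z, Z), add(SZ, SSZ)), mul(add(Z, add(SSZ, Z)), add(mul(SSSZ, Z), add(SZ, SSZ))))
  step 9: add(add(Z, add(SZ, SSZ)), mul(add(Z, add(SSZ, Z)), add(mul(SSSZ, Z), add(SZ, SSZ))))
  step 10: add(add(SZ, SSZ), mul(add(Z, add(SSZ, Z)), add(mul(SSSZ, Z), add(SZ, SSZ))))
  step 11: add(S(add(Z, SSZ)), mul(add(Z, add(SSZ, Z)), add(mul(SSSZ, Z), add(SZ, SSZ))))
  step 12: S(add(add(Z, SSZ), mul(add(Z, add(SSZ, Z)), add(mul(SSSZ, Z), add(SZ, SSZ)))))
  step 13: S(add(SSZ, mul(add(Z, add(SSZ, Z)), add(mul(SSSZ, Z), add(SZ, SSZ)))))
  step 14: S(S(add(SZ, mul(add(Z, add(SSZ, Z)), add(mul(SSSZ, Z), add(SZ, SSZ))))))
  step 15: S(S(S(add(Z, mul(add(Z, add(SSZ, Z)), add(mul(SSSZ, Z), add(SZ, SSZ)))))))
  step 16: S(S(S(mul(add(Z, add(SSZ, Z)), add(mul(SSSZ, Z), add(SZ, SSZ))))))
  step 17: S(S(S(mul(add(SSZ, Z), add(mul(SSSZ, Z), add(SZ, SSZ))))))
  step 18: S(S(S(mul(S(add(SZ, Z)), add(mul(SSSZ, Z), add(SZ, SSZ))))))
  step 19: S(S(S(add(add(mul(SSSZ, Z), add(SZ, SSZ)), mul(add(SZ, Z), add(mul(SSSZ, Z), add(SZ, SSZ)))))))
  step 20: S(S(S(add(add(add(Z, mul(SSZ, Z)), add(SZ, SSZ)), mul(add(SZ, Z), add(mul(SSSZ, Z), add(SZ, SSZ)))))))
  step 21: S(S(S(add(add(mul(SSZ, Z), add(SZ, SSZ)), mul(add(SZ, Z), add(mul(SSSZ, Z), add(SZ, SSZ)))))))
  step 22: S(S(S(add(add(add(Z, mul(SZ, Z)), add(SZ, SSZ)), mul(add(SZ, Z), add(mul(SSSZ, Z), add(SZ, SSZ)))))))
  step 23: S(S(S(add(add(mul(SZ, Z), add(SZ, SSZ)), mul(add(SZ, Z), add(mul(SSSZ, Z), add(SZ, SSZ)))))))
  step 24: S(S(S(add(add(add(Z, mul(Z, Z)), add(SZ, SSZ)), mul(add(SZ, Z), add(mul(SSSZ, Z), add(SZ, SSZ)))))))
  step 25: S(S(S(add(add(mul(Z, Z), add(SZ, SSZ)), mul(add(SZ, Z), add(mul(SSSZ, Z), add(SZ, SSZ)))))))
  step 26: S(S(S(add(add(Z, add(SZ, SSZ)), mul(add(SZ, Z), add(mul(SSSZ, Z), add(SZ, SSZ)))))))
  step 27: S(S(S(add(add(SZ, SSZ), mul(add(SZ, Z), add(mul(SSSZ, Z), add(SZ, SSZ)))))))
  step 28: S(S(S(add(S(add(Z, SSZ)), mul(add(SZ, Z), add(mul(SSSZ, Z), add(SZ, SSZ)))))))
  step 29: S(S(S(S(add(add(Z, SSZ), mul(add(SZ, Z), add(mul(SSSZ, Z), add(SZ, SSZ))))))))
  step 30: S(S(S(S(add(SSZ, mul(add(SZ, Z), add(mul(SSSZ, Z), add(SZ, SSZ))))))))
  step 31: S(S(S(S(S(add(SZ, mul(add(SZ, Z), add(mul(SSSZ, Z), add(SZ, SSZ)))))))))
  step 32: S(S(S(S(S(S(add(Z, mul(add(SZ, Z), add(mul(SSSZ, Z), add(SZ, SSZ))))))))))
  step 33: S(S(S(S(S(S(mul(add(SZ, Z), add(mul(SSSZ, Z), add(SZ, SSZ)))))))))
  step 34: S(S(S(S(S(S(mul(S(add(Z, Z)), add(mul(SSSZ, Z), add(SZ, SSZ)))))))))
  step 35: S(S(S(S(S(S(add(add(mul(SSSZ, Z), add(SZ, SSZ)), mul(add(Z, Z), add(mul(SSSZ, Z), add(SZ, SSZ))))))))))
  step 36: S(S(S(S(S(S(add(add(add(Z, mul(SSZ, Z)), add(SZ, SSZ)), mul(add(Z, Z), add(mul(SSSZ, Z), add(SZ, SSZ))))))))))
  step 37: S(S(S(S(S(S(add(add(mul(SSZ, Z), add(SZ, SSZ)), mul(add(Z, Z), add(mul(SSSZ, Z), add(SZ, SSZ))))))))))
  step 38: S(S(S(S(S(S(add(add(add(Z, mul(SZ, Z)), add(SZ, SSZ)), mul(add(Z, Z), add(mul(SSSZ, Z), add(SZ, SSZ))))))))))
  step 39: S(S(S(S(S(S(add(add(mul(SZ, Z), add(SZ, SSZ)), mul(add(Z, Z), add(mul(SSSZ, Z), add(SZ, SSZ))))))))))
  step 40: S(S(S(S(S(S(add(add(add(Z, mul(Z, Z)), add(SZ, SSZ)), mul(add(Z, Z), add(mul(SSSZ, Z), add(SZ, SSZ))))))))))
  step 41: S(S(S(S(S(S(add(add(mul(Z, Z), add(SZ, SSZ)), mul(add(Z, Z), add(mul(SSSZ, Z), add(SZ, SSZ))))))))))
  step 42: S(S(S(S(S(S(add(add(Z, add(SZ, SSZ)), mul(add(Z, Z), add(mul(SSSZ, Z), add(SZ, SSZ))))))))))
  step 43: S(S(S(S(S(S(add(add(SZ, SSZ), mul(add(Z, Z), add(mul(SSSZ, Z), add(SZ, SSZ))))))))))
  step 44: S(S(S(S(S(S(add(S(add(Z, SSZ)), mul(add(Z, Z), add(mul(SSSZ, Z), add(SZ, SSZ))))))))))
  step 45: S(S(S(S(S(S(S(add(add(Z, SSZ), mul(add(Z, Z), add(mul(SSSZ, Z), add(SZ, SSZ)))))))))))
  step 46: S(S(S(S(S(S(S(add(SSZ, mul(add(Z, Z), add(mul(SSSZ, Z), add(SZ, SSZ)))))))))))
  step 47: S(S(S(S(S(S(S(S(add(SZ, mul(add(Z, Z), add(mul(SSSZ, Z), add(SZ, SSZ))))))))))))
  step 48: S(S(S(S(S(S(S(S(S(add(Z, mul(add(Z, Z), add(mul(SSSZ, Z), add(SZ, SSZ)))))))))))))
  step 49: S(S(S(S(S(S(S(S(S(mul(add(Z, Z), add(mul(SSSZ, Z), add(SZ, SSZ))))))))))))
  step 50: S(S(S(S(S(S(S(S(S(mul(Z, add(mul(SSSZ, Z), add(SZ, SSZ))))))))))))
  step 51: S^9(Z)

Term B:
  start: add(mul(mul(SSSZ, Z), SSZ), SZ)
  step 1: add(mul(add(Z, mul(SSZ, Z)), SSZ), SZ)
  step 2: add(mul(mul(SSZ, Z), SSZ), SZ)
  step 3: add(mul(add(Z, mul(SZ, Z)), SSZ), SZ)
  step 4: add(mul(mul(SZ, Z), SSZ), SZ)
  step 5: add(mul(add(Z, mul(Z, Z)), SSZ), SZ)
  step 6: add(mul(mul(Z, Z), SSZ), SZ)
  step 7: add(mul(Z, SSZ), SZ)
  step 8: add(Z, SZ)
  step 9: SZ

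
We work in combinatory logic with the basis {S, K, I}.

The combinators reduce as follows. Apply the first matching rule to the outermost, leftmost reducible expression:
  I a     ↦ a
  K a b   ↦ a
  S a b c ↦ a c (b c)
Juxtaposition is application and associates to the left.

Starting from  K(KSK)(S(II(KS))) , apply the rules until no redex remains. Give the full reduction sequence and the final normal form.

Answer: normal form = S  (in 2 steps)

Derivation:
  start: K(KSK)(S(II(KS)))
  [1] KSK
  [2] S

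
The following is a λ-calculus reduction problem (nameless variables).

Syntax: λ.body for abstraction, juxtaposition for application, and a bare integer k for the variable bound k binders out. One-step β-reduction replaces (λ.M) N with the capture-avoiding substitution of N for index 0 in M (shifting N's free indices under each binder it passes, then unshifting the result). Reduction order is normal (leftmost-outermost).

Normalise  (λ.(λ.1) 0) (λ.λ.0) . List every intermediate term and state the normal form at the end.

  start: (λ.(λ.1) 0) (λ.λ.0)
  [1] (λ.λ.λ.0) (λ.λ.0)
  [2] λ.λ.0

Answer: normal form = λ.λ.0  (in 2 steps)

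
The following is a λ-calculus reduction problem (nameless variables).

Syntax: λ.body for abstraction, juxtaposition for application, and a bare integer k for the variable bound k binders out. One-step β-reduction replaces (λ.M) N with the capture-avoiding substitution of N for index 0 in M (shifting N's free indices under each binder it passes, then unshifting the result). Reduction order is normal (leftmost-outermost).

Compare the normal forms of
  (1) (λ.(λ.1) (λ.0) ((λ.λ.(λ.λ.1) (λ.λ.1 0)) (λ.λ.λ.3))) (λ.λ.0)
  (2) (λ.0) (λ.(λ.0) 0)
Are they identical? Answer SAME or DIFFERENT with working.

Answer: SAME — A ⇓ λ.0, B ⇓ λ.0

Reduction:
Term A:
  start: (λ.(λ.1) (λ.0) ((λ.λ.(λ.λ.1) (λ.λ.1 0)) (λ.λ.λ.3))) (λ.λ.0)
  →1  (λ.λ.λ.0) (λ.0) ((λ.λ.(λ.λ.1) (λ.λ.1 0)) (λ.λ.λ.λ.λ.0))
  →2  (λ.λ.0) ((λ.λ.(λ.λ.1) (λ.λ.1 0)) (λ.λ.λ.λ.λ.0))
  →3  λ.0

Term B:
  start: (λ.0) (λ.(λ.0) 0)
  →1  λ.(λ.0) 0
  →2  λ.0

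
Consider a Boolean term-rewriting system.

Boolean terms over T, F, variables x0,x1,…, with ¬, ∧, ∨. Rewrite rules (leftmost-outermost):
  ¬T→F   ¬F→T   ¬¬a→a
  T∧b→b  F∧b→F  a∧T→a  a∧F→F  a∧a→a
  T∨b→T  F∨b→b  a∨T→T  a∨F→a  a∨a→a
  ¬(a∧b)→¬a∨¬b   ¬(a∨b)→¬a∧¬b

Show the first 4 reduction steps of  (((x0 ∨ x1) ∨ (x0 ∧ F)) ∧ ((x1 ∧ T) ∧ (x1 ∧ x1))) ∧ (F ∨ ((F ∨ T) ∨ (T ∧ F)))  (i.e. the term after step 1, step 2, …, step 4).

  start: (((x0 ∨ x1) ∨ (x0 ∧ F)) ∧ ((x1 ∧ T) ∧ (x1 ∧ x1))) ∧ (F ∨ ((F ∨ T) ∨ (T ∧ F)))
  [1] (((x0 ∨ x1) ∨ F) ∧ ((x1 ∧ T) ∧ (x1 ∧ x1))) ∧ (F ∨ ((F ∨ T) ∨ (T ∧ F)))
  [2] ((x0 ∨ x1) ∧ ((x1 ∧ T) ∧ (x1 ∧ x1))) ∧ (F ∨ ((F ∨ T) ∨ (T ∧ F)))
  [3] ((x0 ∨ x1) ∧ (x1 ∧ (x1 ∧ x1))) ∧ (F ∨ ((F ∨ T) ∨ (T ∧ F)))
  [4] ((x0 ∨ x1) ∧ (x1 ∧ x1)) ∧ (F ∨ ((F ∨ T) ∨ (T ∧ F)))

Answer: after 4 steps: ((x0 ∨ x1) ∧ (x1 ∧ x1)) ∧ (F ∨ ((F ∨ T) ∨ (T ∧ F)))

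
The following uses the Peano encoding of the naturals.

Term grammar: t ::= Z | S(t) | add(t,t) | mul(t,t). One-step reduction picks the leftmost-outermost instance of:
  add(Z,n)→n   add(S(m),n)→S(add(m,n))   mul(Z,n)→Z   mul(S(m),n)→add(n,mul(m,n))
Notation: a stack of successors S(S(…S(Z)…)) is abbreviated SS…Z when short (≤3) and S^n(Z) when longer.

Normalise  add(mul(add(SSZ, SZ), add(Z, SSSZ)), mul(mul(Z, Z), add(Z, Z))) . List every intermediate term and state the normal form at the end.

  start: add(mul(add(SSZ, SZ), add(Z, SSSZ)), mul(mul(Z, Z), add(Z, Z)))
  step 1: add(mul(S(add(SZ, SZ)), add(Z, SSSZ)), mul(mul(Z, Z), add(Z, Z)))
  step 2: add(add(add(Z, SSSZ), mul(add(SZ, SZ), add(Z, SSSZ))), mul(mul(Z, Z), add(Z, Z)))
  step 3: add(add(SSSZ, mul(add(SZ, SZ), add(Z, SSSZ))), mul(mul(Z, Z), add(Z, Z)))
  step 4: add(S(add(SSZ, mul(add(SZ, SZ), add(Z, SSSZ)))), mul(mul(Z, Z), add(Z, Z)))
  step 5: S(add(add(SSZ, mul(add(SZ, SZ), add(Z, SSSZ))), mul(mul(Z, Z), add(Z, Z))))
  step 6: S(add(S(add(SZ, mul(add(SZ, SZ), add(Z, SSSZ)))), mul(mul(Z, Z), add(Z, Z))))
  step 7: S(S(add(add(SZ, mul(add(SZ, SZ), add(Z, SSSZ))), mul(mul(Z, Z), add(Z, Z)))))
  step 8: S(S(add(S(add(Z, mul(add(SZ, SZ), add(Z, SSSZ)))), mul(mul(Z, Z), add(Z, Z)))))
  step 9: S(S(S(add(add(Z, mul(add(SZ, SZ), add(Z, SSSZ))), mul(mul(Z, Z), add(Z, Z))))))
  step 10: S(S(S(add(mul(add(SZ, SZ), add(Z, SSSZ)), mul(mul(Z, Z), add(Z, Z))))))
  step 11: S(S(S(add(mul(S(add(Z, SZ)), add(Z, SSSZ)), mul(mul(Z, Z), add(Z, Z))))))
  step 12: S(S(S(add(add(add(Z, SSSZ), mul(add(Z, SZ), add(Z, SSSZ))), mul(mul(Z, Z), add(Z, Z))))))
  step 13: S(S(S(add(add(SSSZ, mul(add(Z, SZ), add(Z, SSSZ))), mul(mul(Z, Z), add(Z, Z))))))
  step 14: S(S(S(add(S(add(SSZ, mul(add(Z, SZ), add(Z, SSSZ)))), mul(mul(Z, Z), add(Z, Z))))))
  step 15: S(S(S(S(add(add(SSZ, mul(add(Z, SZ), add(Z, SSSZ))), mul(mul(Z, Z), add(Z, Z)))))))
  step 16: S(S(S(S(add(S(add(SZ, mul(add(Z, SZ), add(Z, SSSZ)))), mul(mul(Z, Z), add(Z, Z)))))))
  step 17: S(S(S(S(S(add(add(SZ, mul(add(Z, SZ), add(Z, SSSZ))), mul(mul(Z, Z), add(Z, Z))))))))
  step 18: S(S(S(S(S(add(S(add(Z, mul(add(Z, SZ), add(Z, SSSZ)))), mul(mul(Z, Z), add(Z, Z))))))))
  step 19: S(S(S(S(S(S(add(add(Z, mul(add(Z, SZ), add(Z, SSSZ))), mul(mul(Z, Z), add(Z, Z)))))))))
  step 20: S(S(S(S(S(S(add(mul(add(Z, SZ), add(Z, SSSZ)), mul(mul(Z, Z), add(Z, Z)))))))))
  step 21: S(S(S(S(S(S(add(mul(SZ, add(Z, SSSZ)), mul(mul(Z, Z), add(Z, Z)))))))))
  step 22: S(S(S(S(S(S(add(add(add(Z, SSSZ), mul(Z, add(Z, SSSZ))), mul(mul(Z, Z), add(Z, Z)))))))))
  step 23: S(S(S(S(S(S(add(add(SSSZ, mul(Z, add(Z, SSSZ))), mul(mul(Z, Z), add(Z, Z)))))))))
  step 24: S(S(S(S(S(S(add(S(add(SSZ, mul(Z, add(Z, SSSZ)))), mul(mul(Z, Z), add(Z, Z)))))))))
  step 25: S(S(S(S(S(S(S(add(add(SSZ, mul(Z, add(Z, SSSZ))), mul(mul(Z, Z), add(Z, Z))))))))))
  step 26: S(S(S(S(S(S(S(add(S(add(SZ, mul(Z, add(Z, SSSZ)))), mul(mul(Z, Z), add(Z, Z))))))))))
  step 27: S(S(S(S(S(S(S(S(add(add(SZ, mul(Z, add(Z, SSSZ))), mul(mul(Z, Z), add(Z, Z)))))))))))
  step 28: S(S(S(S(S(S(S(S(add(S(add(Z, mul(Z, add(Z, SSSZ)))), mul(mul(Z, Z), add(Z, Z)))))))))))
  step 29: S(S(S(S(S(S(S(S(S(add(add(Z, mul(Z, add(Z, SSSZ))), mul(mul(Z, Z), add(Z, Z))))))))))))
  step 30: S(S(S(S(S(S(S(S(S(add(mul(Z, add(Z, SSSZ)), mul(mul(Z, Z), add(Z, Z))))))))))))
  step 31: S(S(S(S(S(S(S(S(S(add(Z, mul(mul(Z, Z), add(Z, Z))))))))))))
  step 32: S(S(S(S(S(S(S(S(S(mul(mul(Z, Z), add(Z, Z)))))))))))
  step 33: S(S(S(S(S(S(S(S(S(mul(Z, add(Z, Z)))))))))))
  step 34: S^9(Z)

Answer: normal form = S^9(Z)  (in 34 steps)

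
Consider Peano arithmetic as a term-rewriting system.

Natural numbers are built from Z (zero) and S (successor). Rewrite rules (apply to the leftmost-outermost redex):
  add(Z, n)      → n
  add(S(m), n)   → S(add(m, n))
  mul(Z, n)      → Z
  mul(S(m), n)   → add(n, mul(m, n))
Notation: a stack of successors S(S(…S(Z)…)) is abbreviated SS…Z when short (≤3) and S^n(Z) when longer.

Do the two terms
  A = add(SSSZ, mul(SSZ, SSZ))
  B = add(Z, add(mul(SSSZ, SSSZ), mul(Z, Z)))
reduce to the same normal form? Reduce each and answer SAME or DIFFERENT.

Term A:
  start: add(SSSZ, mul(SSZ, SSZ))
  →1  S(add(SSZ, mul(SSZ, SSZ)))
  →2  S(S(add(SZ, mul(SSZ, SSZ))))
  →3  S(S(S(add(Z, mul(SSZ, SSZ)))))
  →4  S(S(S(mul(SSZ, SSZ))))
  →5  S(S(S(add(SSZ, mul(SZ, SSZ)))))
  →6  S(S(S(S(add(SZ, mul(SZ, SSZ))))))
  →7  S(S(S(S(S(add(Z, mul(SZ, SSZ)))))))
  →8  S(S(S(S(S(mul(SZ, SSZ))))))
  →9  S(S(S(S(S(add(SSZ, mul(Z, SSZ)))))))
  →10  S(S(S(S(S(S(add(SZ, mul(Z, SSZ))))))))
  →11  S(S(S(S(S(S(S(add(Z, mul(Z, SSZ)))))))))
  →12  S(S(S(S(S(S(S(mul(Z, SSZ))))))))
  →13  S^7(Z)

Term B:
  start: add(Z, add(mul(SSSZ, SSSZ), mul(Z, Z)))
  →1  add(mul(SSSZ, SSSZ), mul(Z, Z))
  →2  add(add(SSSZ, mul(SSZ, SSSZ)), mul(Z, Z))
  →3  add(S(add(SSZ, mul(SSZ, SSSZ))), mul(Z, Z))
  →4  S(add(add(SSZ, mul(SSZ, SSSZ)), mul(Z, Z)))
  →5  S(add(S(add(SZ, mul(SSZ, SSSZ))), mul(Z, Z)))
  →6  S(S(add(add(SZ, mul(SSZ, SSSZ)), mul(Z, Z))))
  →7  S(S(add(S(add(Z, mul(SSZ, SSSZ))), mul(Z, Z))))
  →8  S(S(S(add(add(Z, mul(SSZ, SSSZ)), mul(Z, Z)))))
  →9  S(S(S(add(mul(SSZ, SSSZ), mul(Z, Z)))))
  →10  S(S(S(add(add(SSSZ, mul(SZ, SSSZ)), mul(Z, Z)))))
  →11  S(S(S(add(S(add(SSZ, mul(SZ, SSSZ))), mul(Z, Z)))))
  →12  S(S(S(S(add(add(SSZ, mul(SZ, SSSZ)), mul(Z, Z))))))
  →13  S(S(S(S(add(S(add(SZ, mul(SZ, SSSZ))), mul(Z, Z))))))
  →14  S(S(S(S(S(add(add(SZ, mul(SZ, SSSZ)), mul(Z, Z)))))))
  →15  S(S(S(S(S(add(S(add(Z, mul(SZ, SSSZ))), mul(Z, Z)))))))
  →16  S(S(S(S(S(S(add(add(Z, mul(SZ, SSSZ)), mul(Z, Z))))))))
  →17  S(S(S(S(S(S(add(mul(SZ, SSSZ), mul(Z, Z))))))))
  →18  S(S(S(S(S(S(add(add(SSSZ, mul(Z, SSSZ)), mul(Z, Z))))))))
  →19  S(S(S(S(S(S(add(S(add(SSZ, mul(Z, SSSZ))), mul(Z, Z))))))))
  →20  S(S(S(S(S(S(S(add(add(SSZ, mul(Z, SSSZ)), mul(Z, Z)))))))))
  →21  S(S(S(S(S(S(S(add(S(add(SZ, mul(Z, SSSZ))), mul(Z, Z)))))))))
  →22  S(S(S(S(S(S(S(S(add(add(SZ, mul(Z, SSSZ)), mul(Z, Z))))))))))
  →23  S(S(S(S(S(S(S(S(add(S(add(Z, mul(Z, SSSZ))), mul(Z, Z))))))))))
  →24  S(S(S(S(S(S(S(S(S(add(add(Z, mul(Z, SSSZ)), mul(Z, Z)))))))))))
  →25  S(S(S(S(S(S(S(S(S(add(mul(Z, SSSZ), mul(Z, Z)))))))))))
  →26  S(S(S(S(S(S(S(S(S(add(Z, mul(Z, Z)))))))))))
  →27  S(S(S(S(S(S(S(S(S(mul(Z, Z))))))))))
  →28  S^9(Z)

Answer: DIFFERENT — A ⇓ S^7(Z), B ⇓ S^9(Z)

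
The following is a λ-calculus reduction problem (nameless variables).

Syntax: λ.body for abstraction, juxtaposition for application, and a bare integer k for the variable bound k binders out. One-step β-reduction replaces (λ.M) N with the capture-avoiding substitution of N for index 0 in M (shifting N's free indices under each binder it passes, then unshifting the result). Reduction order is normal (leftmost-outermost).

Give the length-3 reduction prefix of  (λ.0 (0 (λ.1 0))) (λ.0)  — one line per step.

Answer: after 3 steps: λ.(λ.0) 0

Derivation:
  start: (λ.0 (0 (λ.1 0))) (λ.0)
  [1] (λ.0) ((λ.0) (λ.(λ.0) 0))
  [2] (λ.0) (λ.(λ.0) 0)
  [3] λ.(λ.0) 0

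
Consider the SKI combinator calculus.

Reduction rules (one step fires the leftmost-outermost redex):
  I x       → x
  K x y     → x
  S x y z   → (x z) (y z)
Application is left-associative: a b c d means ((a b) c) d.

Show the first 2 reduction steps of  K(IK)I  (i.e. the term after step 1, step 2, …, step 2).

Answer: after 2 steps: K

Working:
  start: K(IK)I
  →1  IK
  →2  K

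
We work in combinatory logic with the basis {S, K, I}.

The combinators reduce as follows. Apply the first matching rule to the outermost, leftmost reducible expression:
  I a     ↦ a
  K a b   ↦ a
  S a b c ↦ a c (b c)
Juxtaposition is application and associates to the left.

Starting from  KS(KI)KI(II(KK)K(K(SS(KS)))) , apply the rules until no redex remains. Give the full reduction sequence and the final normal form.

  start: KS(KI)KI(II(KK)K(K(SS(KS))))
  [1] SKI(II(KK)K(K(SS(KS))))
  [2] K(II(KK)K(K(SS(KS))))(I(II(KK)K(K(SS(KS)))))
  [3] II(KK)K(K(SS(KS)))
  [4] I(KK)K(K(SS(KS)))
  [5] KKK(K(SS(KS)))
  [6] K(K(SS(KS)))

Answer: normal form = K(K(SS(KS)))  (in 6 steps)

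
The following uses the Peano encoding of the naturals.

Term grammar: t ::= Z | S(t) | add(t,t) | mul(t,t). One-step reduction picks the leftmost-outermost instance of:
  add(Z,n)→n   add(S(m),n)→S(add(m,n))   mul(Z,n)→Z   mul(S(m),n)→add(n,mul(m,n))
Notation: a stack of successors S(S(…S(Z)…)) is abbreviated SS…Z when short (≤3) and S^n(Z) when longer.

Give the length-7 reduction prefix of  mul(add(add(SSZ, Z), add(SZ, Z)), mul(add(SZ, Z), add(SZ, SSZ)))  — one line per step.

  start: mul(add(add(SSZ, Z), add(SZ, Z)), mul(add(SZ, Z), add(SZ, SSZ)))
  →1  mul(add(S(add(SZ, Z)), add(SZ, Z)), mul(add(SZ, Z), add(SZ, SSZ)))
  →2  mul(S(add(add(SZ, Z), add(SZ, Z))), mul(add(SZ, Z), add(SZ, SSZ)))
  →3  add(mul(add(SZ, Z), add(SZ, SSZ)), mul(add(add(SZ, Z), add(SZ, Z)), mul(add(SZ, Z), add(SZ, SSZ))))
  →4  add(mul(S(add(Z, Z)), add(SZ, SSZ)), mul(add(add(SZ, Z), add(SZ, Z)), mul(add(SZ, Z), add(SZ, SSZ))))
  →5  add(add(add(SZ, SSZ), mul(add(Z, Z), add(SZ, SSZ))), mul(add(add(SZ, Z), add(SZ, Z)), mul(add(SZ, Z), add(SZ, SSZ))))
  →6  add(add(S(add(Z, SSZ)), mul(add(Z, Z), add(SZ, SSZ))), mul(add(add(SZ, Z), add(SZ, Z)), mul(add(SZ, Z), add(SZ, SSZ))))
  →7  add(S(add(add(Z, SSZ), mul(add(Z, Z), add(SZ, SSZ)))), mul(add(add(SZ, Z), add(SZ, Z)), mul(add(SZ, Z), add(SZ, SSZ))))

Answer: after 7 steps: add(S(add(add(Z, SSZ), mul(add(Z, Z), add(SZ, SSZ)))), mul(add(add(SZ, Z), add(SZ, Z)), mul(add(SZ, Z), add(SZ, SSZ))))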